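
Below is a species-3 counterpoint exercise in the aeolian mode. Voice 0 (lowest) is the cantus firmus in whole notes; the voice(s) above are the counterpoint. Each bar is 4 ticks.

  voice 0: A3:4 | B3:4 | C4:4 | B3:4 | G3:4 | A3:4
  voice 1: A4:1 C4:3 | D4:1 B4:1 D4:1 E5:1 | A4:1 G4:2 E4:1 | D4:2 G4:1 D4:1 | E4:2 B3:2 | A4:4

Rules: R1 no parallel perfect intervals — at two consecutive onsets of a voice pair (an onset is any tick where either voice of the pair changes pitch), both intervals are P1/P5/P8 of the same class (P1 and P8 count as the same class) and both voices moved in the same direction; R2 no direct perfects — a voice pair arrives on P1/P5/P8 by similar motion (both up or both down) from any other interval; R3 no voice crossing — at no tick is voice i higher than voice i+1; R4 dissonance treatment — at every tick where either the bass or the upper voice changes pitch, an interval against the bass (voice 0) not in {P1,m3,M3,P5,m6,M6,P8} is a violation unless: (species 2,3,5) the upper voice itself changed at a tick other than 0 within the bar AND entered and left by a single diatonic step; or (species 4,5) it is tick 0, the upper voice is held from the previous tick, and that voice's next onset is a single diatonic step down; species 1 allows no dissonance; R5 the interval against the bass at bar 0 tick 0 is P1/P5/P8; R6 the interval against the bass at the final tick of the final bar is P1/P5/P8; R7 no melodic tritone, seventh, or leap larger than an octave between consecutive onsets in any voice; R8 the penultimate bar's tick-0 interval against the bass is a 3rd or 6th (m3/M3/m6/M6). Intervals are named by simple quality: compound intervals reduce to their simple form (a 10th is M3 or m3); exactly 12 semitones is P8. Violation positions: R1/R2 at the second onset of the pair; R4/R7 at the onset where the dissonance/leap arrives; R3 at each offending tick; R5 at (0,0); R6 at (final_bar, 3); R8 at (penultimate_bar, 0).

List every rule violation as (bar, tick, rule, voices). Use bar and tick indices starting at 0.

bar 0: v0=A3 v1=A4 downbeat P8
bar 1: v0=B3 v1=D4 downbeat m3
bar 2: v0=C4 v1=A4 downbeat M6
bar 3: v0=B3 v1=D4 downbeat m3
bar 4: v0=G3 v1=E4 downbeat M6
bar 5: v0=A3 v1=A4 downbeat P8
  -> R4 @ bar 1 tick 3 v(0, 1): B3/E5 P4 untreated
  -> R7 @ bar 1 tick 3 v(1,): D4->E5 leap 14st
  -> R2 @ bar 5 tick 0 v(0, 1): G3/B3 M3 -> A3/A4 P8 similar
  -> R7 @ bar 5 tick 0 v(1,): B3->A4 leap 10st

(1, 3, R4, (0, 1))
(1, 3, R7, (1,))
(5, 0, R2, (0, 1))
(5, 0, R7, (1,))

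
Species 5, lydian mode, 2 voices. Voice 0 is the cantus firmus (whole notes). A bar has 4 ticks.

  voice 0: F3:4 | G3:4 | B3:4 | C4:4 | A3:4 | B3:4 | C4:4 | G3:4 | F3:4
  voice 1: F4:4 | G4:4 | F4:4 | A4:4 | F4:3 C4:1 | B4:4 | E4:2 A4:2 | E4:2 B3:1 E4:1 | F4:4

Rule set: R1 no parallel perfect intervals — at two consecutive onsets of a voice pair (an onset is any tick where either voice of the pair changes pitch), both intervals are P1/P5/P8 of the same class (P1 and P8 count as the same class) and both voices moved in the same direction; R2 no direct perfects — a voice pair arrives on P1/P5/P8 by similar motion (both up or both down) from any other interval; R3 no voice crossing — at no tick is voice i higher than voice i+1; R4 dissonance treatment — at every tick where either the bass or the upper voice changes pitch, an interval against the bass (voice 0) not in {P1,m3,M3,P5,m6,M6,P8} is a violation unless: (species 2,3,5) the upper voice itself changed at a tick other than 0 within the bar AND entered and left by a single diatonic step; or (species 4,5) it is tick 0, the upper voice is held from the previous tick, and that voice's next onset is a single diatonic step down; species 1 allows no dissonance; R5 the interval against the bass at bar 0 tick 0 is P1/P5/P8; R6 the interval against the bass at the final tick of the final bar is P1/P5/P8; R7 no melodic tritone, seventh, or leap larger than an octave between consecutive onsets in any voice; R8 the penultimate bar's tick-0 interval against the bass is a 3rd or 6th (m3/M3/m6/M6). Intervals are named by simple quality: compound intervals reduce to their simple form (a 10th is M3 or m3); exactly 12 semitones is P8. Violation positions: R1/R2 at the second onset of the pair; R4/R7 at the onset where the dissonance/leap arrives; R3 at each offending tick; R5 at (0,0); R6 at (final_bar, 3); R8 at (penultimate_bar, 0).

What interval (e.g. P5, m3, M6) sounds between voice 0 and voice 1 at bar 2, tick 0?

TT

voice 0=B3 voice 1=F4 -> TT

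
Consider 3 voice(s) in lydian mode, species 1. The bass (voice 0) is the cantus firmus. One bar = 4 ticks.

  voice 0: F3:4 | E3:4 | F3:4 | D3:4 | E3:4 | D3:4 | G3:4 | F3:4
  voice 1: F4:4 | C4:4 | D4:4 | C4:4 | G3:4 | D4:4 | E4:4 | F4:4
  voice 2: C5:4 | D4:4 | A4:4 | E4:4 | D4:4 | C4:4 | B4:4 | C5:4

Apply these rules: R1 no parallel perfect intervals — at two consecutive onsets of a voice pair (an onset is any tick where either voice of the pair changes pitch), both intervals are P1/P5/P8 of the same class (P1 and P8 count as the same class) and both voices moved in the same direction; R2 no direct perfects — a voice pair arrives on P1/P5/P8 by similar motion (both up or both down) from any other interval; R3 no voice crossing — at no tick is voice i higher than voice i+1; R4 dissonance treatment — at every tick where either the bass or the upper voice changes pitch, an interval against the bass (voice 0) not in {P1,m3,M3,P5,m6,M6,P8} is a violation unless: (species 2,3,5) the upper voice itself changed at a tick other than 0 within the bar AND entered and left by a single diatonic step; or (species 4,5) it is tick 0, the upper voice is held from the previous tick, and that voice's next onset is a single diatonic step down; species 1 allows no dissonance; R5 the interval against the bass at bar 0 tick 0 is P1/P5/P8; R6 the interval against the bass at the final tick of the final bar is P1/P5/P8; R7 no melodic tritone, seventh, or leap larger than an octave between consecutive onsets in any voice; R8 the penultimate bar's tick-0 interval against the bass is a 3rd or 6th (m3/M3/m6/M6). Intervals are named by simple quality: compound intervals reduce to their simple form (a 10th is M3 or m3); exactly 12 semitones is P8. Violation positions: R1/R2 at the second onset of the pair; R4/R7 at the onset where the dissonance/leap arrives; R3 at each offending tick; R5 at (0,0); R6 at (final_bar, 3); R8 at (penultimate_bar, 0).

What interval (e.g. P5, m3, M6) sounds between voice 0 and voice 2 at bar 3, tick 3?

M2

voice 0=D3 voice 2=E4 -> M2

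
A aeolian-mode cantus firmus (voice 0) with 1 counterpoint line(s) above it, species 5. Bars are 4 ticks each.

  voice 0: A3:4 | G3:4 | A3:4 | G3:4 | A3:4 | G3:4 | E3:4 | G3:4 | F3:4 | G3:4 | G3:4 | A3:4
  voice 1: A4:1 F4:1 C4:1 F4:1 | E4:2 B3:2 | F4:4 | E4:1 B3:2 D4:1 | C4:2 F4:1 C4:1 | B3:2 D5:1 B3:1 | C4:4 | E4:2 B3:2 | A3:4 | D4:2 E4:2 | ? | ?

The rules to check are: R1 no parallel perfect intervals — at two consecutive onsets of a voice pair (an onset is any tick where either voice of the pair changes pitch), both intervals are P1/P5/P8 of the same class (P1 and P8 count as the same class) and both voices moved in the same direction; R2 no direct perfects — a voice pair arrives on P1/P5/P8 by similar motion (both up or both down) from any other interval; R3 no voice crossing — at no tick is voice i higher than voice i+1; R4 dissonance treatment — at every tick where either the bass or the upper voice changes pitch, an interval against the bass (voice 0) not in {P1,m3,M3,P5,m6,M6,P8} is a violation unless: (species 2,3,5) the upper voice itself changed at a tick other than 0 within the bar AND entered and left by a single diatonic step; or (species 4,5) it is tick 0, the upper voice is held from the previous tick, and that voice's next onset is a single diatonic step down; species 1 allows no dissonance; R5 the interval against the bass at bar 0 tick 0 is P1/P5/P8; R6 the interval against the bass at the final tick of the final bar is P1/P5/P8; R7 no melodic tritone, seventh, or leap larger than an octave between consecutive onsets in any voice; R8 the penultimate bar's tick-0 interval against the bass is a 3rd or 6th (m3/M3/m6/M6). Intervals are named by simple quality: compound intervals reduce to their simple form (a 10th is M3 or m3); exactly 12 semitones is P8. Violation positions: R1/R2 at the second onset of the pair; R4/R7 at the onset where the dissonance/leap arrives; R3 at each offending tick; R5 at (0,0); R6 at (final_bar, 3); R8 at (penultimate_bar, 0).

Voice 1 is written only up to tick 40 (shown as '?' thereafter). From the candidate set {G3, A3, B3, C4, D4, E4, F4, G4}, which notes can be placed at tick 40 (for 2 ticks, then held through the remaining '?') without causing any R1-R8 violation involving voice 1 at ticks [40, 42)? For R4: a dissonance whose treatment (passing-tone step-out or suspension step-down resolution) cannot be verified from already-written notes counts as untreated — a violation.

{B3, E4}

G3: violates R8
A3: violates R4,R8
B3: legal
C4: violates R4,R8
D4: violates R8
E4: legal
F4: violates R4,R8
G4: violates R8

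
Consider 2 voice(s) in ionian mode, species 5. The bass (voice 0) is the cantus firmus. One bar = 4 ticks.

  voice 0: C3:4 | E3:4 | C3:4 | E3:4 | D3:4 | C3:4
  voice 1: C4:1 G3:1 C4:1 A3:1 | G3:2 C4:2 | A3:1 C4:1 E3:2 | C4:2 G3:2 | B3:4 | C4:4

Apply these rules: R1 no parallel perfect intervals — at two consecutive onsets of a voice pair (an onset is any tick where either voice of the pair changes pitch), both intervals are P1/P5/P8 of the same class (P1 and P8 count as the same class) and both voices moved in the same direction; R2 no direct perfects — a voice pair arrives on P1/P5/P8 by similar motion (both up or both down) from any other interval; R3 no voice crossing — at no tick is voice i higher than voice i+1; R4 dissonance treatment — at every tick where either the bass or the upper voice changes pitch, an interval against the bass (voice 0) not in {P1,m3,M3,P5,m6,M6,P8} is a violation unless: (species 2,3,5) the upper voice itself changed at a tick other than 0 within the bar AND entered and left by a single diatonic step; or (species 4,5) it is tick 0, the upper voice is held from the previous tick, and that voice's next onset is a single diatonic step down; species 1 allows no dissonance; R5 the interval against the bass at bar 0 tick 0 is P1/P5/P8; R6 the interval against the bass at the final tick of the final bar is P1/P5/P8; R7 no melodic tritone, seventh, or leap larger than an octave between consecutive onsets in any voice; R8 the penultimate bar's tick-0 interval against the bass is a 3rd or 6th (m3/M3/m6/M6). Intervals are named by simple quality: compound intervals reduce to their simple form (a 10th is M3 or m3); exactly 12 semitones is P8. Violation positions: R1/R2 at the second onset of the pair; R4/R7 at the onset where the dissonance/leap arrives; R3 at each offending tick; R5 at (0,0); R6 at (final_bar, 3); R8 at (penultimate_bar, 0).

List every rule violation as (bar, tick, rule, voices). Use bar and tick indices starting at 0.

No violations across 6 bars (C3..C3 vs C4..C4).

bar 0: v0=C3 v1=C4 downbeat P8
bar 1: v0=E3 v1=G3 downbeat m3
bar 2: v0=C3 v1=A3 downbeat M6
bar 3: v0=E3 v1=C4 downbeat m6
bar 4: v0=D3 v1=B3 downbeat M6
bar 5: v0=C3 v1=C4 downbeat P8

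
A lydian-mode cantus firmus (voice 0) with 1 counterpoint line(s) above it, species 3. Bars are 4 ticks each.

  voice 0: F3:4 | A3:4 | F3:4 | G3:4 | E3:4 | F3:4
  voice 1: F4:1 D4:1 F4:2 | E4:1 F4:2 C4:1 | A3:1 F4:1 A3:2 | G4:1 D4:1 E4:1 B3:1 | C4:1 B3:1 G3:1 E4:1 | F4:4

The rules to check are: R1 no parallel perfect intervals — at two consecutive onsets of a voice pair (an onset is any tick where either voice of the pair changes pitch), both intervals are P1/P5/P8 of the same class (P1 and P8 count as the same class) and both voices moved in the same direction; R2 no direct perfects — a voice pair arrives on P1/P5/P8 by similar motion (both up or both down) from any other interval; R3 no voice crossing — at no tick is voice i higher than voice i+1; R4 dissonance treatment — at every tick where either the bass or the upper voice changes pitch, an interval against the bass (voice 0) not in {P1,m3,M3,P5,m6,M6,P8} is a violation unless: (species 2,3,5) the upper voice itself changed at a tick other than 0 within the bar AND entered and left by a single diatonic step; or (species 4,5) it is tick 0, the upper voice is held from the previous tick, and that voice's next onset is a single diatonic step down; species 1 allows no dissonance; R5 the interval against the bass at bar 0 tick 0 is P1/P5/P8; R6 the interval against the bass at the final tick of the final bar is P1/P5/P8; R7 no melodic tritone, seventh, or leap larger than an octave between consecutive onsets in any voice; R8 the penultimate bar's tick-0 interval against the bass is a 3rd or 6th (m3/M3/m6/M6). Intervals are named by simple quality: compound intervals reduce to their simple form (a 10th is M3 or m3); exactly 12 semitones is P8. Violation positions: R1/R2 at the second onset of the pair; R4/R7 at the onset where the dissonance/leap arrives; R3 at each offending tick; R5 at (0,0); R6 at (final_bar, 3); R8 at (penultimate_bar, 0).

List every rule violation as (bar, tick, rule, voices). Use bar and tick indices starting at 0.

bar 0: v0=F3 v1=F4 downbeat P8
bar 1: v0=A3 v1=E4 downbeat P5
bar 2: v0=F3 v1=A3 downbeat M3
bar 3: v0=G3 v1=G4 downbeat P8
bar 4: v0=E3 v1=C4 downbeat m6
bar 5: v0=F3 v1=F4 downbeat P8
  -> R2 @ bar 3 tick 0 v(0, 1): F3/A3 M3 -> G3/G4 P8 similar
  -> R7 @ bar 3 tick 0 v(1,): A3->G4 leap 10st
  -> R1 @ bar 5 tick 0 v(0, 1): E3/E4 P8 -> F3/F4 P8 similar

(3, 0, R2, (0, 1))
(3, 0, R7, (1,))
(5, 0, R1, (0, 1))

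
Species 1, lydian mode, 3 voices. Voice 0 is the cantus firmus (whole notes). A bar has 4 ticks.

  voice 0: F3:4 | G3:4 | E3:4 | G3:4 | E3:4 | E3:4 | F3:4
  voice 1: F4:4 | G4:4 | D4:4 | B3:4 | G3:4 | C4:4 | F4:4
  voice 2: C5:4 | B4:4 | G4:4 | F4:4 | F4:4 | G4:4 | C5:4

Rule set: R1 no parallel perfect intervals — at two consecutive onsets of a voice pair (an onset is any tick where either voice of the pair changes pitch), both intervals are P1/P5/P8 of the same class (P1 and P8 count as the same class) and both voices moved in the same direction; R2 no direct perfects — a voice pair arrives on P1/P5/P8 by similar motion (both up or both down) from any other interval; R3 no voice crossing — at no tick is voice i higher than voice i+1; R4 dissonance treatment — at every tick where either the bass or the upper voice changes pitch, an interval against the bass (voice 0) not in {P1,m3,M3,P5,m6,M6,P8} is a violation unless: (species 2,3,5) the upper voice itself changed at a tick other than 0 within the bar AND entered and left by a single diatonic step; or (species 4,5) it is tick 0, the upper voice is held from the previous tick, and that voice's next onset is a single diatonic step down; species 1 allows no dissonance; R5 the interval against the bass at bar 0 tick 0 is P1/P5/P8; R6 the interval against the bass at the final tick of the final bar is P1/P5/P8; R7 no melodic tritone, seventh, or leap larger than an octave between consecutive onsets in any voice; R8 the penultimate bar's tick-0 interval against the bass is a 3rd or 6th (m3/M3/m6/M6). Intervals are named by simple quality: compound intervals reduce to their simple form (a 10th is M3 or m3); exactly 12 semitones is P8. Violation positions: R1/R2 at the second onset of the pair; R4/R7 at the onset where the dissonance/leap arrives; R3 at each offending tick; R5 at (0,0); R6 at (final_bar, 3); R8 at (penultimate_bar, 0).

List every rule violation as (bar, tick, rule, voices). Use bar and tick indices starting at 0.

(1, 0, R1, (0, 1))
(2, 0, R4, (0, 1))
(3, 0, R4, (0, 2))
(4, 0, R4, (0, 2))
(5, 0, R2, (1, 2))
(6, 0, R1, (1, 2))
(6, 0, R2, (0, 1))
(6, 0, R2, (0, 2))

bar 0: v0=F3 v1=F4 v2=C5 downbeat P5
bar 1: v0=G3 v1=G4 v2=B4 downbeat M3
bar 2: v0=E3 v1=D4 v2=G4 downbeat m3
bar 3: v0=G3 v1=B3 v2=F4 downbeat m7
bar 4: v0=E3 v1=G3 v2=F4 downbeat m2
bar 5: v0=E3 v1=C4 v2=G4 downbeat m3
bar 6: v0=F3 v1=F4 v2=C5 downbeat P5
  -> R1 @ bar 1 tick 0 v(0, 1): F3/F4 P8 -> G3/G4 P8 similar
  -> R4 @ bar 2 tick 0 v(0, 1): E3/D4 m7 untreated
  -> R4 @ bar 3 tick 0 v(0, 2): G3/F4 m7 untreated
  -> R4 @ bar 4 tick 0 v(0, 2): E3/F4 m2 untreated
  -> R2 @ bar 5 tick 0 v(1, 2): G3/F4 m7 -> C4/G4 P5 similar
  -> R1 @ bar 6 tick 0 v(1, 2): C4/G4 P5 -> F4/C5 P5 similar
  -> R2 @ bar 6 tick 0 v(0, 1): E3/C4 m6 -> F3/F4 P8 similar
  -> R2 @ bar 6 tick 0 v(0, 2): E3/G4 m3 -> F3/C5 P5 similar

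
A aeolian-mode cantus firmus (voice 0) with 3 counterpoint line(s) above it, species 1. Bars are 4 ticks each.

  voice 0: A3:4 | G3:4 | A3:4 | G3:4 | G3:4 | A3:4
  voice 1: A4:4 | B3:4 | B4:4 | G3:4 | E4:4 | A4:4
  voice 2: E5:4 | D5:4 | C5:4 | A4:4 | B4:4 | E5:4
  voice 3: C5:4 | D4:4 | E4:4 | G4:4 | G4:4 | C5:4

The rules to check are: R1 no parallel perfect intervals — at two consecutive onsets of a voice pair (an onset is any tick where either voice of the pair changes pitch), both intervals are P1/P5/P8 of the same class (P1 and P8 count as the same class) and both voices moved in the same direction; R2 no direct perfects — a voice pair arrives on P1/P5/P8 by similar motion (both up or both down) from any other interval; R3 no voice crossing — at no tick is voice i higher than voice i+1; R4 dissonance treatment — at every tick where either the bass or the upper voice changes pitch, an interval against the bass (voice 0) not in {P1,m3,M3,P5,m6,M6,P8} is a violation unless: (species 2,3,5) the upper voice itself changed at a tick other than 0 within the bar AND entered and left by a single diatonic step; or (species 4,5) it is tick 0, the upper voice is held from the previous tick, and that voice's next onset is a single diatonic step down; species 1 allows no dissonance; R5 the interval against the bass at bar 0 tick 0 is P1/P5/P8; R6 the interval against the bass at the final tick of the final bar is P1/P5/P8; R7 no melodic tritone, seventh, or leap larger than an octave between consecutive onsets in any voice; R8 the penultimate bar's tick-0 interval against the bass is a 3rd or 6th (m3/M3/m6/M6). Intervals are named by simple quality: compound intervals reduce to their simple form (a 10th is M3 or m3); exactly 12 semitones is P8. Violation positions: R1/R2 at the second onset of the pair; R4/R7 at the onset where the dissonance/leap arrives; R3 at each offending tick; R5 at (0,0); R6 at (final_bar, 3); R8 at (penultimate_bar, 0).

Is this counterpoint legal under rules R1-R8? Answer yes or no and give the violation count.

bar 0: v0=A3 v1=A4 v2=E5 v3=C5 (m3)
bar 1: v0=G3 v1=B3 v2=D5 v3=D4 (P5)
bar 2: v0=A3 v1=B4 v2=C5 v3=E4 (P5)
bar 3: v0=G3 v1=G3 v2=A4 v3=G4 (P8)
bar 4: v0=G3 v1=E4 v2=B4 v3=G4 (P8)
bar 5: v0=A3 v1=A4 v2=E5 v3=C5 (m3)
  R3 @ bar0.0: E5 above C5
  R5 @ bar0.0: opens on m3
  R3 @ bar0.1: E5 above C5
  R3 @ bar0.2: E5 above C5
  R3 @ bar0.3: E5 above C5
  R1 @ bar1.0: A3/E5 P5 -> G3/D5 P5 similar
  R2 @ bar1.0: A3/C5 m3 -> G3/D4 P5 similar
  R2 @ bar1.0: E5/C5 M3 -> D5/D4 P8 similar
  R3 @ bar1.0: D5 above D4
  R7 @ bar1.0: A4->B3 leap 10st
  R7 @ bar1.0: C5->D4 leap 10st
  R3 @ bar1.1: D5 above D4
  R3 @ bar1.2: D5 above D4
  R3 @ bar1.3: D5 above D4
  R1 @ bar2.0: G3/D4 P5 -> A3/E4 P5 similar
  R2 @ bar2.0: B3/D4 m3 -> B4/E4 P5 similar
  R3 @ bar2.0: C5 above E4
  R4 @ bar2.0: A3/B4 M2 untreated
  R3 @ bar2.1: C5 above E4
  R3 @ bar2.2: C5 above E4
  R3 @ bar2.3: C5 above E4
  R2 @ bar3.0: A3/B4 M2 -> G3/G3 P1 similar
  R3 @ bar3.0: A4 above G4
  R4 @ bar3.0: G3/A4 M2 untreated
  R7 @ bar3.0: B4->G3 leap 16st
  R3 @ bar3.1: A4 above G4
  R3 @ bar3.2: A4 above G4
  R3 @ bar3.3: A4 above G4
  R2 @ bar4.0: G3/A4 M2 -> E4/B4 P5 similar
  R3 @ bar4.0: B4 above G4
  R8 @ bar4.0: penult P8 not 3rd/6th
  R3 @ bar4.1: B4 above G4
  R3 @ bar4.2: B4 above G4
  R3 @ bar4.3: B4 above G4
  R1 @ bar5.0: E4/B4 P5 -> A4/E5 P5 similar
  R2 @ bar5.0: G3/E4 M6 -> A3/A4 P8 similar
  R2 @ bar5.0: G3/B4 M3 -> A3/E5 P5 similar
  R3 @ bar5.0: E5 above C5
  R3 @ bar5.1: E5 above C5
  R3 @ bar5.2: E5 above C5
  R3 @ bar5.3: E5 above C5
  R6 @ bar5.3: closes on m3

No (42 violations)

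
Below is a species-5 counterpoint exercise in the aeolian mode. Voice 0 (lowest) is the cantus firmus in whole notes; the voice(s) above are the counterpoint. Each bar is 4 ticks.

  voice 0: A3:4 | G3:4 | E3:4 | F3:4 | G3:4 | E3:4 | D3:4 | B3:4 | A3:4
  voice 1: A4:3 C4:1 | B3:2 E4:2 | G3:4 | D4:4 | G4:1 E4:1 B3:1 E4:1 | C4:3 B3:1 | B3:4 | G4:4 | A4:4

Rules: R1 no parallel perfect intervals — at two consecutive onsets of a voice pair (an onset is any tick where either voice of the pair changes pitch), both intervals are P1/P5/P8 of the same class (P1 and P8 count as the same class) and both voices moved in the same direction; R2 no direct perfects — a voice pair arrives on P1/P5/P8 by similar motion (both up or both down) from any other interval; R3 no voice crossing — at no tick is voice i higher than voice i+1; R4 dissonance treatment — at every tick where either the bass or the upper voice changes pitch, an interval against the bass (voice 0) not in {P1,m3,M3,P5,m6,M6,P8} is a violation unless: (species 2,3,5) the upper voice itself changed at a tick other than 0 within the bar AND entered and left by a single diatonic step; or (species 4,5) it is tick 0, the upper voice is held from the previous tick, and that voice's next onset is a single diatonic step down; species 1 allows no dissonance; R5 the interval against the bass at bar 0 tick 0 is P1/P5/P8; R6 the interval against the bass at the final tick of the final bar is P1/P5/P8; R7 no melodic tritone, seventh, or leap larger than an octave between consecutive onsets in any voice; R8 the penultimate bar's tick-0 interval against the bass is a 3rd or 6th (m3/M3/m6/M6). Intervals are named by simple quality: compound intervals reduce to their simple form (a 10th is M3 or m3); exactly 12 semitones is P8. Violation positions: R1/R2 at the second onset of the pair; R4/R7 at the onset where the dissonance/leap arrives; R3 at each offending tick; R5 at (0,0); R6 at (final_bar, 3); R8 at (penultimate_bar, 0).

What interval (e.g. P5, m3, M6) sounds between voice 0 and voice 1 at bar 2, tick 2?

m3

voice 0=E3 voice 1=G3 -> m3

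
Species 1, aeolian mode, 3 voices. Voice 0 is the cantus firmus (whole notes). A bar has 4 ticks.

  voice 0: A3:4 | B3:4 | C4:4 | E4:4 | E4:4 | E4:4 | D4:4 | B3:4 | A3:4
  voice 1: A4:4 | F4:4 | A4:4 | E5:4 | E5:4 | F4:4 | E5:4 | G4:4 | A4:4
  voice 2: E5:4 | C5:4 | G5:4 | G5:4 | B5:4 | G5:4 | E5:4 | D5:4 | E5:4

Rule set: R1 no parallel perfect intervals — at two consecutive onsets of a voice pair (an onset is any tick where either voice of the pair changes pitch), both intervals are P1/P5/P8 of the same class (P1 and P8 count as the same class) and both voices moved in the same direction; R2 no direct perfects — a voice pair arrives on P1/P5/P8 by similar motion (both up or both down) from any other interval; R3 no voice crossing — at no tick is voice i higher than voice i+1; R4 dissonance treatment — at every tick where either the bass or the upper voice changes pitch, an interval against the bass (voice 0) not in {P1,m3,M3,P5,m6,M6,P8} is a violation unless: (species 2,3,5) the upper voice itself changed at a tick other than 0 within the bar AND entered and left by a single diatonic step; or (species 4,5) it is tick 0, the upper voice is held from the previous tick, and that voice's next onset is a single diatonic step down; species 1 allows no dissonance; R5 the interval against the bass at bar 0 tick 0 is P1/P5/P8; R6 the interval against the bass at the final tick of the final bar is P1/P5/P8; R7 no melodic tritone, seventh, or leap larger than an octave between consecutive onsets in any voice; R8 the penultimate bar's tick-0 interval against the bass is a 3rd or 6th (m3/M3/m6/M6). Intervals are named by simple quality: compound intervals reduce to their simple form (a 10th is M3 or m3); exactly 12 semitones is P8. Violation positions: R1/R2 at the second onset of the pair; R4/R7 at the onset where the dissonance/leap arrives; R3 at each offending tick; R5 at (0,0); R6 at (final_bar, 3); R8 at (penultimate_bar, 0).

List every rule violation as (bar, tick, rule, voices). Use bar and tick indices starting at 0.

bar 0: v0=A3 v1=A4 v2=E5 downbeat P5
bar 1: v0=B3 v1=F4 v2=C5 downbeat m2
bar 2: v0=C4 v1=A4 v2=G5 downbeat P5
bar 3: v0=E4 v1=E5 v2=G5 downbeat m3
bar 4: v0=E4 v1=E5 v2=B5 downbeat P5
bar 5: v0=E4 v1=F4 v2=G5 downbeat m3
bar 6: v0=D4 v1=E5 v2=E5 downbeat M2
bar 7: v0=B3 v1=G4 v2=D5 downbeat m3
bar 8: v0=A3 v1=A4 v2=E5 downbeat P5
  -> R1 @ bar 1 tick 0 v(1, 2): A4/E5 P5 -> F4/C5 P5 similar
  -> R4 @ bar 1 tick 0 v(0, 1): B3/F4 TT untreated
  -> R4 @ bar 1 tick 0 v(0, 2): B3/C5 m2 untreated
  -> R2 @ bar 2 tick 0 v(0, 2): B3/C5 m2 -> C4/G5 P5 similar
  -> R2 @ bar 3 tick 0 v(0, 1): C4/A4 M6 -> E4/E5 P8 similar
  -> R4 @ bar 5 tick 0 v(0, 1): E4/F4 m2 untreated
  -> R7 @ bar 5 tick 0 v(1,): E5->F4 leap 11st
  -> R4 @ bar 6 tick 0 v(0, 1): D4/E5 M2 untreated
  -> R4 @ bar 6 tick 0 v(0, 2): D4/E5 M2 untreated
  -> R7 @ bar 6 tick 0 v(1,): F4->E5 leap 11st
  -> R2 @ bar 7 tick 0 v(1, 2): E5/E5 P1 -> G4/D5 P5 similar
  -> R1 @ bar 8 tick 0 v(1, 2): G4/D5 P5 -> A4/E5 P5 similar

(1, 0, R1, (1, 2))
(1, 0, R4, (0, 1))
(1, 0, R4, (0, 2))
(2, 0, R2, (0, 2))
(3, 0, R2, (0, 1))
(5, 0, R4, (0, 1))
(5, 0, R7, (1,))
(6, 0, R4, (0, 1))
(6, 0, R4, (0, 2))
(6, 0, R7, (1,))
(7, 0, R2, (1, 2))
(8, 0, R1, (1, 2))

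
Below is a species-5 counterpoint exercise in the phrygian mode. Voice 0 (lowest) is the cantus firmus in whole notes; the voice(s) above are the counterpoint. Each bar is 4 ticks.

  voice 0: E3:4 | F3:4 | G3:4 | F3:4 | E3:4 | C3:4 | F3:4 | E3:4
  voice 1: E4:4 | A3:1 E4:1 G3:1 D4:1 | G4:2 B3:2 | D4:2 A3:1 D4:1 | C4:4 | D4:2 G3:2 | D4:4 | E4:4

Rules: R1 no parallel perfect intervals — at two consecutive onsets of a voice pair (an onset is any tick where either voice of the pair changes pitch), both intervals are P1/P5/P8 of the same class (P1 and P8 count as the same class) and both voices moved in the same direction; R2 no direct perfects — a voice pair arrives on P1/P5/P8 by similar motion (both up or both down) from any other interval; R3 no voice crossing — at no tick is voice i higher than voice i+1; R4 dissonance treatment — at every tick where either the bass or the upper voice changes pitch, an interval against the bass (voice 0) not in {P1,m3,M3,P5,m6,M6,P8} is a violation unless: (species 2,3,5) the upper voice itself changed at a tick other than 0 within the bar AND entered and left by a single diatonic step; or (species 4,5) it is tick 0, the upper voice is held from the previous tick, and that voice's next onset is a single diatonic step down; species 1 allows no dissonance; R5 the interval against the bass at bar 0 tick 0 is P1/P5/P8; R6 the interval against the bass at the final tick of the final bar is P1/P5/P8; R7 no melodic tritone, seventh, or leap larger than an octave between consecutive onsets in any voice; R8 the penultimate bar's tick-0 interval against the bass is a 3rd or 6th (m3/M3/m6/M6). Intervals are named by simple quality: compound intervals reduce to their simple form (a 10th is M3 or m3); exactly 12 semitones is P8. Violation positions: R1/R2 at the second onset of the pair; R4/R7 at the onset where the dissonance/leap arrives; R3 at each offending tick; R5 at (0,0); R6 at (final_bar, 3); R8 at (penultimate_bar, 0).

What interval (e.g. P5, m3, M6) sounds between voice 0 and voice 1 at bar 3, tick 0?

M6

voice 0=F3 voice 1=D4 -> M6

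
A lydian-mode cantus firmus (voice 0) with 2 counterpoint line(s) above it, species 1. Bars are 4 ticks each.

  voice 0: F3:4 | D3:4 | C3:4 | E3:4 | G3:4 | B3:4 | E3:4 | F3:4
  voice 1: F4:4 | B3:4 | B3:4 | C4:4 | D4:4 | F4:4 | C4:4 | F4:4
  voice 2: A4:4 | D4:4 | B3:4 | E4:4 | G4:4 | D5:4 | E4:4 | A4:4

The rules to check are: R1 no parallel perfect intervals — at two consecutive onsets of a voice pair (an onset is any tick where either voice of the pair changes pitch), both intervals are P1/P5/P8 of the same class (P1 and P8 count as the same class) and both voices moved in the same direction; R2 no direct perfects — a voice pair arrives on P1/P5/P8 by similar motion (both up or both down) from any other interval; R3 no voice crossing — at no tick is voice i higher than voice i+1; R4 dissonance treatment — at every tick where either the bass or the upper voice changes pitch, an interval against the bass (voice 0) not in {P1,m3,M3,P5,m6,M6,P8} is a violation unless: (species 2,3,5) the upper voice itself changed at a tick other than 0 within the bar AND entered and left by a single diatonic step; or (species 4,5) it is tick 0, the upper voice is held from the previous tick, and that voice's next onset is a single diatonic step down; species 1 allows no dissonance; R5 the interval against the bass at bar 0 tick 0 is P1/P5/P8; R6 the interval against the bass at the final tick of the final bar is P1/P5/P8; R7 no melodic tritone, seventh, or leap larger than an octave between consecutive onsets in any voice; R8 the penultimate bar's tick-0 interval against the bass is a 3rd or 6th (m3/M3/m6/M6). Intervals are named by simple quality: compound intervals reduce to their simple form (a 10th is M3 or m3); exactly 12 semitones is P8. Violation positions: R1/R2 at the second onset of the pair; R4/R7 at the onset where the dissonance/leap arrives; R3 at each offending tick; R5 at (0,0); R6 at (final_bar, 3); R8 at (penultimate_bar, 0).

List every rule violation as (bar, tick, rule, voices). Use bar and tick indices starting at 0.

(0, 0, R5, (0, 2))
(1, 0, R2, (0, 2))
(1, 0, R7, (1,))
(2, 0, R4, (0, 1))
(2, 0, R4, (0, 2))
(3, 0, R2, (0, 2))
(4, 0, R1, (0, 2))
(4, 0, R2, (0, 1))
(5, 0, R4, (0, 1))
(6, 0, R2, (0, 2))
(6, 0, R7, (2,))
(6, 0, R8, (0, 2))
(7, 0, R2, (0, 1))
(7, 3, R6, (0, 2))

bar 0: v0=F3 v1=F4 v2=A4 downbeat M3
bar 1: v0=D3 v1=B3 v2=D4 downbeat P8
bar 2: v0=C3 v1=B3 v2=B3 downbeat M7
bar 3: v0=E3 v1=C4 v2=E4 downbeat P8
bar 4: v0=G3 v1=D4 v2=G4 downbeat P8
bar 5: v0=B3 v1=F4 v2=D5 downbeat m3
bar 6: v0=E3 v1=C4 v2=E4 downbeat P8
bar 7: v0=F3 v1=F4 v2=A4 downbeat M3
  -> R5 @ bar 0 tick 0 v(0, 2): opens on M3
  -> R2 @ bar 1 tick 0 v(0, 2): F3/A4 M3 -> D3/D4 P8 similar
  -> R7 @ bar 1 tick 0 v(1,): F4->B3 leap 6st
  -> R4 @ bar 2 tick 0 v(0, 1): C3/B3 M7 untreated
  -> R4 @ bar 2 tick 0 v(0, 2): C3/B3 M7 untreated
  -> R2 @ bar 3 tick 0 v(0, 2): C3/B3 M7 -> E3/E4 P8 similar
  -> R1 @ bar 4 tick 0 v(0, 2): E3/E4 P8 -> G3/G4 P8 similar
  -> R2 @ bar 4 tick 0 v(0, 1): E3/C4 m6 -> G3/D4 P5 similar
  -> R4 @ bar 5 tick 0 v(0, 1): B3/F4 TT untreated
  -> R2 @ bar 6 tick 0 v(0, 2): B3/D5 m3 -> E3/E4 P8 similar
  -> R7 @ bar 6 tick 0 v(2,): D5->E4 leap 10st
  -> R8 @ bar 6 tick 0 v(0, 2): penult P8 not 3rd/6th
  -> R2 @ bar 7 tick 0 v(0, 1): E3/C4 m6 -> F3/F4 P8 similar
  -> R6 @ bar 7 tick 3 v(0, 2): closes on M3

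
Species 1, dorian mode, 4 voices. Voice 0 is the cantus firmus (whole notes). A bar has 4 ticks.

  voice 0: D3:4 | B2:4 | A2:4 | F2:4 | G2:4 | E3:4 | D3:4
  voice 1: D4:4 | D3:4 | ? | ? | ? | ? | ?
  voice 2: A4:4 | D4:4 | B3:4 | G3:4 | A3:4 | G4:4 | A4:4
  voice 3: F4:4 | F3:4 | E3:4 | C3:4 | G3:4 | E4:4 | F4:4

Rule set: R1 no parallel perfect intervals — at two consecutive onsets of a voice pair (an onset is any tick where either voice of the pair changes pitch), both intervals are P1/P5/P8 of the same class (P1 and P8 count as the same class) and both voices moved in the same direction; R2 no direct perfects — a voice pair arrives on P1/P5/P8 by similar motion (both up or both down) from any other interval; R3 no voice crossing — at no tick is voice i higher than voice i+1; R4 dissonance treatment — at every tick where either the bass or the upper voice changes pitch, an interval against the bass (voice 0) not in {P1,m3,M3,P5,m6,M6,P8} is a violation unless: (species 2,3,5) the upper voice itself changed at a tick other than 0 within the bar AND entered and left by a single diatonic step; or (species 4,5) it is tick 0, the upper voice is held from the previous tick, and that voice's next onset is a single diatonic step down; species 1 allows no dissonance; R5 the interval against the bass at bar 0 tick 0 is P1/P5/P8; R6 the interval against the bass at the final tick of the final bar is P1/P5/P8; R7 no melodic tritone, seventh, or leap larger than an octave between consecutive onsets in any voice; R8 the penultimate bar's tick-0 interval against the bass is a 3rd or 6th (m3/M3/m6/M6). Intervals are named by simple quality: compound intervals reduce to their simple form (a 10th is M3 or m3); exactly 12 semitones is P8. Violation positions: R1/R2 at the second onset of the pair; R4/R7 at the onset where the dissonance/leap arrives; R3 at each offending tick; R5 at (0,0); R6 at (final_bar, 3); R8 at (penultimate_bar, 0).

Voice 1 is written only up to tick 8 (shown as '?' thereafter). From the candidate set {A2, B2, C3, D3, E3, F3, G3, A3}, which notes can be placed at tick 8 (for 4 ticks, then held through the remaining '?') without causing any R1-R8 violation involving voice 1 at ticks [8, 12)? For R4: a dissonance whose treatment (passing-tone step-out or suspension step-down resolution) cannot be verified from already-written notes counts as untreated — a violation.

{A3, C3, E3, F3}

A2: violates R2
B2: violates R1,R4
C3: legal
D3: violates R4
E3: legal
F3: legal
G3: violates R4
A3: legal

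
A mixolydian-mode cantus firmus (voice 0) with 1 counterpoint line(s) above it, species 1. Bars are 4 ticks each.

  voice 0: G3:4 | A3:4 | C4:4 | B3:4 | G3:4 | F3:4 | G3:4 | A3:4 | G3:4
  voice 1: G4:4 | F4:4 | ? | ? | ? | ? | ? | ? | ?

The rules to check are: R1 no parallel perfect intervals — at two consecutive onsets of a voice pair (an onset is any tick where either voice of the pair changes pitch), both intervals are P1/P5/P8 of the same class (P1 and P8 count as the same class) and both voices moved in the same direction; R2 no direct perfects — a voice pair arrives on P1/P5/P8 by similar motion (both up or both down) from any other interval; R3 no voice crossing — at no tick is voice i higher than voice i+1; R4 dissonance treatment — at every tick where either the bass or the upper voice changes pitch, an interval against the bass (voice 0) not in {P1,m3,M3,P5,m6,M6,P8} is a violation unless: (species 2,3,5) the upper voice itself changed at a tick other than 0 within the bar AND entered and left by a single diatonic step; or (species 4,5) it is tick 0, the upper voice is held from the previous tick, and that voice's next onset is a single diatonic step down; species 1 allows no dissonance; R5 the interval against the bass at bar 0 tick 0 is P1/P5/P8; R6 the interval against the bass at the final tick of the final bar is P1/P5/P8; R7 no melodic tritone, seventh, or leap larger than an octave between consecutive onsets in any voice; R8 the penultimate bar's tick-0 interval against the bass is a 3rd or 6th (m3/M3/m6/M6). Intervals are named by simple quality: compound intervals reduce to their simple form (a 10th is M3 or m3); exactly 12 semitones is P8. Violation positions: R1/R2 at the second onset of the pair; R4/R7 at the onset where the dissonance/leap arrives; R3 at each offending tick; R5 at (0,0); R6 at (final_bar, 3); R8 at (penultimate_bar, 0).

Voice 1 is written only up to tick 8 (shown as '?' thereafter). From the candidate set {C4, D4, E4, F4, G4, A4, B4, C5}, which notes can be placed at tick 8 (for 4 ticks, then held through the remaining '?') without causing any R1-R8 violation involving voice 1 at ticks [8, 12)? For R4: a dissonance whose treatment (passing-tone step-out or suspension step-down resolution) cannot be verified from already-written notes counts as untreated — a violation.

C4: legal
D4: violates R4
E4: legal
F4: violates R4
G4: violates R2
A4: legal
B4: violates R4,R7
C5: violates R2

{A4, C4, E4}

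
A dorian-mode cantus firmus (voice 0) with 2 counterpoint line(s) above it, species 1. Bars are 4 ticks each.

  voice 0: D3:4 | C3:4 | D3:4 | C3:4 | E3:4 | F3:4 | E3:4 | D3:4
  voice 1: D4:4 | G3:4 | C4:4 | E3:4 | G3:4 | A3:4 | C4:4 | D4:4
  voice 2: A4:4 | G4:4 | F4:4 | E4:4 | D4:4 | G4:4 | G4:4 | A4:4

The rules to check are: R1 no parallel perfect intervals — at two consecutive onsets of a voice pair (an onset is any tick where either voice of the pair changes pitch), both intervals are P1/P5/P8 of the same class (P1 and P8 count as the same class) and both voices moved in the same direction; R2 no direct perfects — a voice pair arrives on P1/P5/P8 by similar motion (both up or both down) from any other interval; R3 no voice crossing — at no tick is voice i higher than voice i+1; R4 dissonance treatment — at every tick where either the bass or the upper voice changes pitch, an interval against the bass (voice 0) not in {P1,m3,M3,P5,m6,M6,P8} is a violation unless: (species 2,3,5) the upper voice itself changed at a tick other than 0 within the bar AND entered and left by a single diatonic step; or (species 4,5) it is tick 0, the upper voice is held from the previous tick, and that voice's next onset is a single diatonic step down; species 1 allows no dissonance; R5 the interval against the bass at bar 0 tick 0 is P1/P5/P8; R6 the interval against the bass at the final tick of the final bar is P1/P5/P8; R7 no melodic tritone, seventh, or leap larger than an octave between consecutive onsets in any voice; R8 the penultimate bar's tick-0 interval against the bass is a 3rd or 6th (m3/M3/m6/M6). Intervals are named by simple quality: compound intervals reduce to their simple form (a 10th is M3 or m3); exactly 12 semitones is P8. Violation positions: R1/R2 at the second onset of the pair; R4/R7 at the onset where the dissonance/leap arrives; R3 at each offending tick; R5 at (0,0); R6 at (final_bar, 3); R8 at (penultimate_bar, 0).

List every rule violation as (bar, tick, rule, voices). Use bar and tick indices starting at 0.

bar 0: v0=D3 v1=D4 v2=A4 downbeat P5
bar 1: v0=C3 v1=G3 v2=G4 downbeat P5
bar 2: v0=D3 v1=C4 v2=F4 downbeat m3
bar 3: v0=C3 v1=E3 v2=E4 downbeat M3
bar 4: v0=E3 v1=G3 v2=D4 downbeat m7
bar 5: v0=F3 v1=A3 v2=G4 downbeat M2
bar 6: v0=E3 v1=C4 v2=G4 downbeat m3
bar 7: v0=D3 v1=D4 v2=A4 downbeat P5
  -> R1 @ bar 1 tick 0 v(0, 2): D3/A4 P5 -> C3/G4 P5 similar
  -> R2 @ bar 1 tick 0 v(0, 1): D3/D4 P8 -> C3/G3 P5 similar
  -> R2 @ bar 1 tick 0 v(1, 2): D4/A4 P5 -> G3/G4 P8 similar
  -> R4 @ bar 2 tick 0 v(0, 1): D3/C4 m7 untreated
  -> R2 @ bar 3 tick 0 v(1, 2): C4/F4 P4 -> E3/E4 P8 similar
  -> R4 @ bar 4 tick 0 v(0, 2): E3/D4 m7 untreated
  -> R4 @ bar 5 tick 0 v(0, 2): F3/G4 M2 untreated
  -> R1 @ bar 7 tick 0 v(1, 2): C4/G4 P5 -> D4/A4 P5 similar

(1, 0, R1, (0, 2))
(1, 0, R2, (0, 1))
(1, 0, R2, (1, 2))
(2, 0, R4, (0, 1))
(3, 0, R2, (1, 2))
(4, 0, R4, (0, 2))
(5, 0, R4, (0, 2))
(7, 0, R1, (1, 2))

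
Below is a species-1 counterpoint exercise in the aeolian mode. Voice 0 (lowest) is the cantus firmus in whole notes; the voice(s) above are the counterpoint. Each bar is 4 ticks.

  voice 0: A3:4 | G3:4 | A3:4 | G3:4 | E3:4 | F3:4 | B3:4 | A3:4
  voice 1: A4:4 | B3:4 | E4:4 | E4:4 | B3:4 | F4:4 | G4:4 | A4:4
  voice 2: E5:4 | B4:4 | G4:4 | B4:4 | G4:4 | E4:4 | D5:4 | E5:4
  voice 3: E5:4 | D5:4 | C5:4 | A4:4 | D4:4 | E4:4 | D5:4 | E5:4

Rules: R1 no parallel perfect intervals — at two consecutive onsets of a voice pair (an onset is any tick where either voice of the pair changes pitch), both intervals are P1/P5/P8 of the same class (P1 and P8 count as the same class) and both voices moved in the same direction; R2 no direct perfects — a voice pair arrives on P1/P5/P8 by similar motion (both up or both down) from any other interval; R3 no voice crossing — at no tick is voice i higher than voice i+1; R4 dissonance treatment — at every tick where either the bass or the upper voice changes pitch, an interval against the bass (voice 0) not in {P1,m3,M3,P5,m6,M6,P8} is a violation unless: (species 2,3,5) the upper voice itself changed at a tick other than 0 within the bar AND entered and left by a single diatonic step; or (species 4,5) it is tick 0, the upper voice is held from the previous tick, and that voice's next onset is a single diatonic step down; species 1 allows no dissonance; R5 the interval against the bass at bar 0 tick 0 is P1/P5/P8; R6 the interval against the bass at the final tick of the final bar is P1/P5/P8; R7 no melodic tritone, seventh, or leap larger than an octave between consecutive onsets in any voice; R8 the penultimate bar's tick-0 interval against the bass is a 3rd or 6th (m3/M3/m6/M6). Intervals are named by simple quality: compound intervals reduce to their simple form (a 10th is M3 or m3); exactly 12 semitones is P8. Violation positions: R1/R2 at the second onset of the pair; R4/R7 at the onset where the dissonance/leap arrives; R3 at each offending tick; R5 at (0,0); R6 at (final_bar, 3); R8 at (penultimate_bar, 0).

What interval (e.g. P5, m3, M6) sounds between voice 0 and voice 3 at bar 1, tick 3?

P5

voice 0=G3 voice 3=D5 -> P5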